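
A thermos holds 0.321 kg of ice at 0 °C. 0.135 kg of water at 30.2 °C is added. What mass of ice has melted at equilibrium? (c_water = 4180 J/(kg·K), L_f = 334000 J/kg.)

m_melted ≈ 0.051 kg

Cooling the water to 0 °C releases 0.135×4180×30.2 = 17042 J.
To melt every bit of ice: 0.321×334000 = 107214 J.
Since 17042 < 107214 J, not all the ice melts; equilibrium is at 0 °C.
Mass melted = 17042/334000 ≈ 0.05102 kg.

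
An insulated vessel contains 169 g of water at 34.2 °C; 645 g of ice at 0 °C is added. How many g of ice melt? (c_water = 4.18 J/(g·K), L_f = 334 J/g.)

m_melted ≈ 72.3 g

Heat available from the water dropping to 0 °C: 169×4.18×34.2 = 24160 J.
Melting all 645 g of ice would need 645×334 = 215430 J.
24160 J < 215430 J, so only part of the ice melts and the system sits at 0 °C.
m_melted×334 = 24160  ⇒  m_melted ≈ 72.33 g.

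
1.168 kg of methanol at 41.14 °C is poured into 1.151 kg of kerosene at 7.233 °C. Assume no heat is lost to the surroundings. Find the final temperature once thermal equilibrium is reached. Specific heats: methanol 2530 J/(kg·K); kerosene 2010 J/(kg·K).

With ΣQ=0 the equilibrium temperature is the m·c-weighted mean:
T_f = (2955*41.14 + 2313.5*7.233) / (2955 + 2313.5)
    = 138304 / 5268.6 ≈ 26.25 °C

T_f ≈ 26.3 °C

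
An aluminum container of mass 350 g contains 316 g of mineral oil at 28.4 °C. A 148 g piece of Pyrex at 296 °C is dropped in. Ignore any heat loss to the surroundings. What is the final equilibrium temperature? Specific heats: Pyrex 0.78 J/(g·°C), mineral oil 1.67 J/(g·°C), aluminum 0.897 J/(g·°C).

Setting the total heat transfer to zero:
148×0.78×(T − 296) + 316×1.67×(T − 28.4) + 350×0.897×(T − 28.4) = 0
(115.44 + 527.72 + 313.95) T = 115.44×296 + 527.72×28.4 + 313.95×28.4
T ≈ 60.68 °C

T_f ≈ 60.7 °C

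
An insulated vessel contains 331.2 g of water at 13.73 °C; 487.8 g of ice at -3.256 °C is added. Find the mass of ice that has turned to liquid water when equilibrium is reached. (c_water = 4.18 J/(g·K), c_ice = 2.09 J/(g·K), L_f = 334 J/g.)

Cooling the water to 0 °C releases 331.2·4.18·13.73 = 19008 J.
Warming the ice to 0 °C takes 487.8·2.09·3.256 = 3319.5 J, leaving 15689 J for melting.
Fully melting the ice requires m_ice L_f = 487.8·334 = 162925 J.
15689 J < 162925 J, so only part of the ice melts and the system sits at 0 °C.
m_melted·334 = 15689  ⇒  m_melted ≈ 46.97 g.

m_melted ≈ 47 g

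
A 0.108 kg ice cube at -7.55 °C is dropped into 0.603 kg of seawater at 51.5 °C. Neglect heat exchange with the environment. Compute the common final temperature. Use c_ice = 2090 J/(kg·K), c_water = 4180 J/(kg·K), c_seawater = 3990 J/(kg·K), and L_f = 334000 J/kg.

T_f ≈ 30.1 °C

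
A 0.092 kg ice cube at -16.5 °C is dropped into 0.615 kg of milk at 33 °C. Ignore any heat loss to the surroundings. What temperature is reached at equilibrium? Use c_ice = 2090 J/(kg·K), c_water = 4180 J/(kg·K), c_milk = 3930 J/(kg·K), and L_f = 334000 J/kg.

Sum of m c ΔT and latent-heat terms is zero:
warm ice to 0 °C: 0.092·2090·(0 − (-16.5)) = 3172.6; fusion: m_ice L_f = 0.092·334000 = 30728; warm the meltwater: 384.56 T; milk: 2416.9(T − 33)
2801.5 T = 79759 − 33901 = 45859
T ≈ 16.37 °C — above 0 °C, consistent with complete melting.

T_f ≈ 16.4 °C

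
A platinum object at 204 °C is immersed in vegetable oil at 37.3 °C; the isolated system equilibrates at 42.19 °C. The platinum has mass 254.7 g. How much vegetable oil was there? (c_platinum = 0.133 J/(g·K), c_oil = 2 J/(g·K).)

Net heat exchanged in the isolated system is zero:
254.7·0.133·(42.19 − 204) + m·2·(42.19 − 37.3) = 0
9.78 m = 5481.3
m = 5481.3/9.78 ≈ 560.5 g

m ≈ 560 g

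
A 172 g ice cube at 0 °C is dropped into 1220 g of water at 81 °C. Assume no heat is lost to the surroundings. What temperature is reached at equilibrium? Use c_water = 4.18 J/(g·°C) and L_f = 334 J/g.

T_f ≈ 61.1 °C

Net heat exchanged in the isolated system is zero:
melt ice: 172×334 = 57448
  warm the meltwater: 718.96 T
  water: 5099.6(T − 81)
5818.6 T = 413068 − 57448 = 355620
T ≈ 61.12 °C — above 0 °C, consistent with complete melting.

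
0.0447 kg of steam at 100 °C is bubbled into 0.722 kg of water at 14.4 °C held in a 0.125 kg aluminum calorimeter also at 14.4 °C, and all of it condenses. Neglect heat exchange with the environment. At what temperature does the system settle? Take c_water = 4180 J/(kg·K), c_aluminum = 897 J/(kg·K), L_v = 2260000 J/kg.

T_f ≈ 49.7 °C

Setting the total heat transfer to zero:
condense steam: −0.0447×2260000 = −101022; condensed water 100 °C→T: 186.85(T − 100); water warms: 0.722×4180×(T − 14.4) = 3018(T − 14.4); cup: 112.12(T − 14.4)
3316.9 T = 101022 + 18685 + 45073 = 164780
T ≈ 49.68 °C, under the boiling point, so the assumption holds.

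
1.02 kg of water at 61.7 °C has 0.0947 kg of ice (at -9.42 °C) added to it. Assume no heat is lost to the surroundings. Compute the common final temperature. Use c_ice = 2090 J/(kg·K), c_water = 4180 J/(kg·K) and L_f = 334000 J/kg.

T_f ≈ 49.3 °C

Energy balance with sensible and latent terms:
warm ice to 0 °C: 0.0947×2090×(0 − (-9.42)) = 1864.4
  fusion: m_ice L_f = 0.0947×334000 = 31630
  meltwater 0→T: 0.0947×4180×T = 395.85 T
  water: 4263.6(T − 61.7)
4659.4 T = 263064 − 33494 = 229570
T ≈ 49.27 °C (positive, so assuming full melt was valid).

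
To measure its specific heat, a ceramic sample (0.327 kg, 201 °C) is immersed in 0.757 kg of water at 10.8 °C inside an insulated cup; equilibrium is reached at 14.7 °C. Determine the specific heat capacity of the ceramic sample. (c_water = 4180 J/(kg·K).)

c ≈ 203 J/(kg·K)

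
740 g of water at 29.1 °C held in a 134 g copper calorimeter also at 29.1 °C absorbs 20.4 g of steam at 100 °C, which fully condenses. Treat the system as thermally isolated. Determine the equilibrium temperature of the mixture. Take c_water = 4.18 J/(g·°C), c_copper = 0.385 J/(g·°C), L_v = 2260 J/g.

T_f ≈ 45.2 °C

Let T be the final temperature. ΣQ_i = 0:
condense steam: −20.4·2260 = −46104
  condensate cools 100→T: 20.4·4.18·(T − 100) = 85.27(T − 100)
  water warms: 740·4.18·(T − 29.1) = 3093.2(T − 29.1)
  copper cup: 134·0.385·(T − 29.1) = 51.59(T − 29.1)
3230.1 T = 46104 + 8527.2 + 91513 = 146145
T ≈ 45.25 °C — below 100 °C, confirming all the steam condensed.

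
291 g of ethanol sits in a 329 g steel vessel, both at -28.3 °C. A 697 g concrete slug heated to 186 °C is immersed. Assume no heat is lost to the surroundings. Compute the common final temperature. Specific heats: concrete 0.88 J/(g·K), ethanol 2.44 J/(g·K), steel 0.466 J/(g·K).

T_f ≈ 60.7 °C

Energy conservation, ΣQ = 0:
697×0.88×(T − 186) + 291×2.44×(T − (-28.3)) + 329×0.466×(T − (-28.3)) = 0
613.36(T − 186) + 710.04(T − (-28.3)) + 153.31(T − (-28.3)) = 0
1476.7 T = 89652
T ≈ 60.71 °C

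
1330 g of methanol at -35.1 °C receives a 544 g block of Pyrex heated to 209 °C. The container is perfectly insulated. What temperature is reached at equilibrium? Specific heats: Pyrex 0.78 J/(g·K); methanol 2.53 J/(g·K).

Taking heat into each body as positive, Σ m c ΔT = 0:
544*0.78*(T − 209) + 1330*2.53*(T − (-35.1)) = 0
424.32(T − 209) + 3364.9(T − (-35.1)) = 0
(424.32 + 3364.9) T = 424.32*209 + 3364.9*(-35.1)
T = -29425/3789.2 ≈ -7.77 °C

T_f ≈ -7.8 °C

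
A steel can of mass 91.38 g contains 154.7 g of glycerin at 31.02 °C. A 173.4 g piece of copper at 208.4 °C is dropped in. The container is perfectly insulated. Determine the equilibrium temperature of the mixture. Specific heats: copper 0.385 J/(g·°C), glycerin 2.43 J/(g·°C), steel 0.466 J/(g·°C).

T_f ≈ 55.4 °C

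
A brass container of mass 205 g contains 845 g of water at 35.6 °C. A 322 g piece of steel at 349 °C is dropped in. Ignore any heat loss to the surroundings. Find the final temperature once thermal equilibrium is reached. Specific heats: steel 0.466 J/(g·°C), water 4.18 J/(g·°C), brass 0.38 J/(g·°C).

T_f ≈ 48.1 °C

T_f = Σ m_i c_i T_i / Σ m_i c_i:
T_f = (150.05*349 + 3532.1*35.6 + 77.9*35.6) / (150.05 + 3532.1 + 77.9)
    = 180884 / 3760.1 ≈ 48.11 °C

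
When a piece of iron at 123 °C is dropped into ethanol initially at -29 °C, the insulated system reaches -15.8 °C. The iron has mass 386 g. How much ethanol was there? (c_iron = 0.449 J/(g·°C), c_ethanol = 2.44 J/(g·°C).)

m ≈ 747 g

|Q_iron| = |Q_ethanol|:
386·0.449·(123 − -15.8) = m·2.44·(-15.8 − (-29))
32.21 m = 24056  ⇒  m ≈ 746.9 g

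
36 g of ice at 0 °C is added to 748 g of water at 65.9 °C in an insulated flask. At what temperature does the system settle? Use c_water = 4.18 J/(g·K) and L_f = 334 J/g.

T_f ≈ 59.2 °C

Net heat exchanged in the isolated system is zero:
melt ice: 36·334 = 12024
  warm the meltwater: 150.48 T
  water: 3126.6(T − 65.9)
3277.1 T = 206046 − 12024 = 194022
T ≈ 59.20 °C (positive, so assuming full melt was valid).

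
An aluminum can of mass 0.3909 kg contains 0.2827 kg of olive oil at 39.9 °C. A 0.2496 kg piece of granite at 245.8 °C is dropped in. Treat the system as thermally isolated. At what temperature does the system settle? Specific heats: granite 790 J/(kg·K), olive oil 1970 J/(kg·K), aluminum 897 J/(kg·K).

T_f ≈ 76.7 °C

Taking heat into each body as positive, Σ m c ΔT = 0:
0.2496*790*(T − 245.8) + 0.2827*1970*(T − 39.9) + 0.3909*897*(T − 39.9) = 0
197.18(T − 245.8) + 556.92(T − 39.9) + 350.64(T − 39.9) = 0
(197.18 + 556.92 + 350.64) T = 197.18*245.8 + 556.92*39.9 + 350.64*39.9
T = 84679 / 1104.7 = 76.7 °C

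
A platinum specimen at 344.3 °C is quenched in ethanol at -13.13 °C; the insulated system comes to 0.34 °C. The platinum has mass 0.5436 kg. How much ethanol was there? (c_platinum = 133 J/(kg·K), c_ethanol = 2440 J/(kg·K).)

Net heat exchanged in the isolated system is zero:
0.5436×133×(0.34 − 344.3) + m×2440×(0.34 − (-13.13)) = 0
32867 m = 24868
m = 24868/32867 ≈ 0.7566 kg

m ≈ 0.757 kg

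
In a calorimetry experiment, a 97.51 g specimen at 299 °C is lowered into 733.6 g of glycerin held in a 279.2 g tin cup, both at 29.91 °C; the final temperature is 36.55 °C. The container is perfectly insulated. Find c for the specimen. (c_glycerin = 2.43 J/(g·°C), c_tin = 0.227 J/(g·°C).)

Setting the total heat transfer to zero:
97.51×c×(36.55 − 299) + 733.6×2.43×(36.55 − 29.91) + 279.2×0.227×(36.55 − 29.91) = 0
-25591 c = -12258
c = -12258/-25591 ≈ 0.479 J/(g·°C)

c ≈ 0.479 J/(g·°C)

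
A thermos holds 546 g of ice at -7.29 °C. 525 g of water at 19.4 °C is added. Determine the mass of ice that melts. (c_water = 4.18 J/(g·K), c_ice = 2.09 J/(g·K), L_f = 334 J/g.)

m_melted ≈ 103 g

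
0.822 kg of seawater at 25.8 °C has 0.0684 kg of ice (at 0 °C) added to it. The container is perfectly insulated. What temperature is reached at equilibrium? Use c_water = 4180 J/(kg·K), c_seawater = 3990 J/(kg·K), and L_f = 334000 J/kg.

T_f ≈ 17.3 °C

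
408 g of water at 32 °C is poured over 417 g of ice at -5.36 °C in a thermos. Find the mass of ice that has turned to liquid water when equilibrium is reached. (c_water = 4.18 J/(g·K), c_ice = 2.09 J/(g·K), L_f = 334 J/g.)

m_melted ≈ 149 g

Heat available from the water dropping to 0 °C: 408·4.18·32 = 54574 J.
Of that, 417·2.09·5.36 = 4671.4 J goes to bring the ice to 0 °C, leaving 49903 J.
Melting all 417 g of ice would need 417·334 = 139278 J.
Since 49903 < 139278 J, not all the ice melts; equilibrium is at 0 °C.
m_melted·334 = 49903  ⇒  m_melted ≈ 149.4 g.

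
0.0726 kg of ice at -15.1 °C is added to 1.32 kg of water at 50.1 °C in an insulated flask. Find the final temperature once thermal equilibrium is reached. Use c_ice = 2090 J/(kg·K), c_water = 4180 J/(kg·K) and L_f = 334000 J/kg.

Energy balance with sensible and latent terms:
warm ice to 0 °C: 0.0726×2090×(0 − (-15.1)) = 2291.2; melt ice: 0.0726×334000 = 24248; warm the meltwater: 303.47 T; water cools: 1.32×4180×(T − 50.1) = 5517.6(T − 50.1)
5821.1 T = 276432 − 26540 = 249892
T ≈ 42.93 °C. Since T > 0 °C, the all-ice-melts assumption holds.

T_f ≈ 42.9 °C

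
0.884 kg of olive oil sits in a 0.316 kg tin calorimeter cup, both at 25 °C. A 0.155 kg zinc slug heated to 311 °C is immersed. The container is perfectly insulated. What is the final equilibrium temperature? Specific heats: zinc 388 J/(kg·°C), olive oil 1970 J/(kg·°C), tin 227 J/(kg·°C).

T_f ≈ 34.2 °C

T_f is the heat-capacity-weighted average of the initial temperatures:
T_f = (60.14*311 + 1741.5*25 + 71.73*25) / (60.14 + 1741.5 + 71.73)
    = 64034 / 1873.4 ≈ 34.18 °C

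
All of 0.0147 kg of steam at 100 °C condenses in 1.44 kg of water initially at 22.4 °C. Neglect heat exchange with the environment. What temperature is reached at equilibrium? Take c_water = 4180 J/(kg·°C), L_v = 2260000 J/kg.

Energy balance with sensible and latent terms:
condense steam: −0.0147·2260000 = −33222; condensate cools 100→T: 0.0147·4180·(T − 100) = 61.45(T − 100); original water: 6019.2(T − 22.4)
6080.6 T = 33222 + 6144.6 + 134830 = 174197
T ≈ 28.65 °C, under the boiling point, so the assumption holds.

T_f ≈ 28.6 °C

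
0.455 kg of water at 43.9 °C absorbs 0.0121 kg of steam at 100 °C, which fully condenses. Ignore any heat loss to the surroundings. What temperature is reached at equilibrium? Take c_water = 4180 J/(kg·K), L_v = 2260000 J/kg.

Energy balance with sensible and latent terms:
latent heat released on condensation: 0.0121×2260000 = 27346
  condensate cools 100→T: 0.0121×4180×(T − 100) = 50.58(T − 100)
  original water: 1901.9(T − 43.9)
1952.5 T = 27346 + 5057.8 + 83493 = 115897
T ≈ 59.36 °C — below 100 °C, confirming all the steam condensed.

T_f ≈ 59.4 °C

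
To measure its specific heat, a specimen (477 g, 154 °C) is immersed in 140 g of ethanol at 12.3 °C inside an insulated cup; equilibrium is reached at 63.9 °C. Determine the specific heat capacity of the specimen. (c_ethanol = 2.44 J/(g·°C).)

Setting the total heat transfer to zero:
477×c×(63.9 − 154) + 140×2.44×(63.9 − 12.3) = 0
-42978 c = -17627
c = -17627/-42978 ≈ 0.4101 J/(g·°C)

c ≈ 0.41 J/(g·°C)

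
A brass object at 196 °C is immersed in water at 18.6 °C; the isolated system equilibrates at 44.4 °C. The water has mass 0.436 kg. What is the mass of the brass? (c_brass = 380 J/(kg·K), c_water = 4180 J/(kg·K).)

Heat gained plus heat lost sum to zero:
m·380·(44.4 − 196) + 0.436·4180·(44.4 − 18.6) = 0
-57608 m = -47020
m = -47020/-57608 ≈ 0.8162 kg

m ≈ 0.816 kg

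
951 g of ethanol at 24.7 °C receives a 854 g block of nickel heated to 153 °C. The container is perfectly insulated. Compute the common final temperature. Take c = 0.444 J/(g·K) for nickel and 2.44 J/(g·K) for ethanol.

Heat gained plus heat lost sum to zero:
854*0.444*(T − 153) + 951*2.44*(T − 24.7) = 0
379.18(T − 153) + 2320.4(T − 24.7) = 0
2699.6 T = 115329
T ≈ 42.72 °C

T_f ≈ 42.7 °C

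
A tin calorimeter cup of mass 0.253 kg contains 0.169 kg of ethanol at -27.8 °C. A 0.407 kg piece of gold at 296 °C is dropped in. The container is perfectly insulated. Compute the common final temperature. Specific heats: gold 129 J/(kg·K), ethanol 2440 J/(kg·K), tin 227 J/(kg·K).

Conservation of energy gives ΣQ = 0:
0.407*129*(T − 296) + 0.169*2440*(T − (-27.8)) + 0.253*227*(T − (-27.8)) = 0
522.29 T = 2480.7
T = 2480.7/522.29 ≈ 4.75 °C

T_f ≈ 4.7 °C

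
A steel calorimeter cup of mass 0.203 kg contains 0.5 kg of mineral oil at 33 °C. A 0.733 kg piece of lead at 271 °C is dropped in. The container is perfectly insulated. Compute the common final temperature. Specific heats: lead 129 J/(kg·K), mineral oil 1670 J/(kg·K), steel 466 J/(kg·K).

T_f ≈ 55.0 °C

Energy conservation, ΣQ = 0:
0.733*129*(T − 271) + 0.5*1670*(T − 33) + 0.203*466*(T − 33) = 0
94.56(T − 271) + 835(T − 33) + 94.6(T − 33) = 0
1024.2 T = 56302
T = 56302/1024.2 ≈ 54.97 °C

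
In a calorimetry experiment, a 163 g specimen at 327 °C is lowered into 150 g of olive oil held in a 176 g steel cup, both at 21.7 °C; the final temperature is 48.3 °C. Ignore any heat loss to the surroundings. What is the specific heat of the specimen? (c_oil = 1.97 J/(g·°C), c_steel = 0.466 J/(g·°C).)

c ≈ 0.221 J/(g·°C)

Heat gained plus heat lost sum to zero:
163·c·(48.3 − 327) + 150·1.97·(48.3 − 21.7) + 176·0.466·(48.3 − 21.7) = 0
-45428 c = -10042
c = -10042/-45428 ≈ 0.2211 J/(g·°C)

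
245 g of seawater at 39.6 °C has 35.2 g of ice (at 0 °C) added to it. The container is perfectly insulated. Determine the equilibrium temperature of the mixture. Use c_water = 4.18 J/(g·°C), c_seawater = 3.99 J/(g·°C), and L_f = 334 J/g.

Sum of m c ΔT and latent-heat terms is zero:
latent heat to melt: 35.2×334 = 11757; meltwater 0→T: 35.2×4.18×T = 147.14 T; seawater cools: 245×3.99×(T − 39.6) = 977.55(T − 39.6)
1124.7 T = 38711 − 11757 = 26954
T ≈ 23.97 °C. Since T > 0 °C, the all-ice-melts assumption holds.

T_f ≈ 24.0 °C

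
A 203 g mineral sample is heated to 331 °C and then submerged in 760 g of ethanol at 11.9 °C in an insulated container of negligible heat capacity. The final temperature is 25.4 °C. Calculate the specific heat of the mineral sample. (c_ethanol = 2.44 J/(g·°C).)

c ≈ 0.404 J/(g·°C)

Taking heat into each body as positive, Σ m c ΔT = 0:
203·c·(25.4 − 331) + 760·2.44·(25.4 − 11.9) = 0
-62037 c = -25034
c = -25034/-62037 ≈ 0.4035 J/(g·°C)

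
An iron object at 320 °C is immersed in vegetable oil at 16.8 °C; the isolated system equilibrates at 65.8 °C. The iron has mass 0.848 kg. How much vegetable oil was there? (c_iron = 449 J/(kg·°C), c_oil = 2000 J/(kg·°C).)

m ≈ 0.988 kg

|Q_iron| = |Q_oil|:
0.848×449×(320 − 65.8) = m×2000×(65.8 − 16.8)
98000 m = 96787  ⇒  m ≈ 0.9876 kg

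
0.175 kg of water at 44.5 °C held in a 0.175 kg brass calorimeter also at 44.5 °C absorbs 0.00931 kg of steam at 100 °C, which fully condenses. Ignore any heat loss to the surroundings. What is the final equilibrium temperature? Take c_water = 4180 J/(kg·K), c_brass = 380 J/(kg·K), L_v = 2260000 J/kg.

Taking heat into each body as positive, Σ m c ΔT = 0:
latent heat released on condensation: 0.00931·2260000 = 21041; condensed water 100 °C→T: 38.92(T − 100); water warms: 0.175·4180·(T − 44.5) = 731.5(T − 44.5); cup: 66.5(T − 44.5)
836.92 T = 21041 + 3891.6 + 35511 = 60443
T ≈ 72.22 °C (< 100 °C, so full condensation is consistent).

T_f ≈ 72.2 °C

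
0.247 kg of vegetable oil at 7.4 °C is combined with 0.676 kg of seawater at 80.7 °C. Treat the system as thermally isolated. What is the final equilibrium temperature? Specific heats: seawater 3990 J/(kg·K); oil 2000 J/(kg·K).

|Q_seawater| = |Q_oil|:
0.676*3990*(80.7 − T) = 0.247*2000*(T − 7.4)
2697.2(80.7 − T) = 494(T − 7.4)
3191.2 T = 221323  ⇒  T ≈ 69.35 °C

T_f ≈ 69.4 °C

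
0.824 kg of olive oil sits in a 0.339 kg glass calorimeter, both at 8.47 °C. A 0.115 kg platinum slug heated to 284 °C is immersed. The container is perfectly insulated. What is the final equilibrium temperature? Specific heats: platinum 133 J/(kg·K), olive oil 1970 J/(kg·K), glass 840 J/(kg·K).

T_f ≈ 10.7 °C

T_f = Σ m_i c_i T_i / Σ m_i c_i:
T_f = (15.29*284 + 1623.3*8.47 + 284.76*8.47) / (15.29 + 1623.3 + 284.76)
    = 20505 / 1923.3 ≈ 10.66 °C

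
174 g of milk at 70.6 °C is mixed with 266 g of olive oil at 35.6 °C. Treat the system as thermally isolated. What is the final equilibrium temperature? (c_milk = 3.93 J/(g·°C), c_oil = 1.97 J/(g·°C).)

Energy conservation, ΣQ = 0:
174·3.93·(T − 70.6) + 266·1.97·(T − 35.6) = 0
683.82(T − 70.6) + 524.02(T − 35.6) = 0
(683.82 + 524.02) T = 683.82·70.6 + 524.02·35.6
T = 66933 / 1207.8 = 55.4 °C

T_f ≈ 55.4 °C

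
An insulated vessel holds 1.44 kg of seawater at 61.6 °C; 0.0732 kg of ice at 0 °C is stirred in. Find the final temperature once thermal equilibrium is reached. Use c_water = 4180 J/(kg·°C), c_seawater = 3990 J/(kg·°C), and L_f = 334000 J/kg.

T_f ≈ 54.4 °C

Conservation of energy gives ΣQ = 0:
fusion: m_ice L_f = 0.0732·334000 = 24449
  meltwater 0→T: 0.0732·4180·T = 305.98 T
  seawater cools: 1.44·3990·(T − 61.6) = 5745.6(T − 61.6)
6051.6 T = 353929 − 24449 = 329480
T ≈ 54.45 °C (positive, so assuming full melt was valid).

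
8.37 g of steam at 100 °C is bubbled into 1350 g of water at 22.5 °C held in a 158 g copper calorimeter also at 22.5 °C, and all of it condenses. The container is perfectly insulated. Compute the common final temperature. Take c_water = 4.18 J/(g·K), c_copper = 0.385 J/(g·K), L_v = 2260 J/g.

T_f ≈ 26.3 °C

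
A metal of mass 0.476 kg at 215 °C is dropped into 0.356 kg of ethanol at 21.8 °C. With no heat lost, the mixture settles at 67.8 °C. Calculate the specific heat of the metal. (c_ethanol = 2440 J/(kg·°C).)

m_s c (T_s − T_f) = m_ethanol c_ethanol (T_f − T_0):
0.476×c×(215 − 67.8) = 0.356×2440×(67.8 − 21.8)
70.07 c = 39957  ⇒  c ≈ 570.3 J/(kg·°C)

c ≈ 570 J/(kg·°C)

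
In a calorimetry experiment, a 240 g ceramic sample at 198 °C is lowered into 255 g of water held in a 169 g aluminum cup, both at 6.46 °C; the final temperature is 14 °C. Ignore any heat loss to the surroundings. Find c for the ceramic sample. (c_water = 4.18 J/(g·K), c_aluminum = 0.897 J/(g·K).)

c ≈ 0.208 J/(g·K)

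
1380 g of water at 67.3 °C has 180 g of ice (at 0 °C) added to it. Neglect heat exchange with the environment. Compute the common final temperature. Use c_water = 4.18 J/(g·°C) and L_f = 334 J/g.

Energy balance with sensible and latent terms:
latent heat to melt: 180·334 = 60120; warm the meltwater: 752.4 T; water cools: 1380·4.18·(T − 67.3) = 5768.4(T − 67.3)
6520.8 T = 388213 − 60120 = 328093
T ≈ 50.31 °C. Since T > 0 °C, the all-ice-melts assumption holds.

T_f ≈ 50.3 °C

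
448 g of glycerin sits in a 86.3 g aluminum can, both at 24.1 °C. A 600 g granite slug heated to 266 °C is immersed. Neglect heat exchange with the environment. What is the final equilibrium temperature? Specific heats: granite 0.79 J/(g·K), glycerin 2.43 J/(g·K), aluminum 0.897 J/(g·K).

T_f ≈ 94.0 °C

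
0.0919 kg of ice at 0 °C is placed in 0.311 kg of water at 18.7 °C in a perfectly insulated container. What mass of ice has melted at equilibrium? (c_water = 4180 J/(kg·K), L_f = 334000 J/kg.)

m_melted ≈ 0.0728 kg

Cooling the water to 0 °C releases 0.311·4180·18.7 = 24310 J.
To melt every bit of ice: 0.0919·334000 = 30695 J.
That's not enough to melt it all — equilibrium is at 0 °C with ice remaining.
Mass melted = 24310/334000 ≈ 0.07278 kg.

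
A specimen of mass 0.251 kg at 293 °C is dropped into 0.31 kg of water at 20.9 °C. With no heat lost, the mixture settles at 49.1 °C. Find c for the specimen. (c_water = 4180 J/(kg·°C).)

c ≈ 597 J/(kg·°C)

m_s c (T_s − T_f) = m_water c_water (T_f − T_0):
0.251×c×(293 − 49.1) = 0.31×4180×(49.1 − 20.9)
61.22 c = 36542  ⇒  c ≈ 596.9 J/(kg·°C)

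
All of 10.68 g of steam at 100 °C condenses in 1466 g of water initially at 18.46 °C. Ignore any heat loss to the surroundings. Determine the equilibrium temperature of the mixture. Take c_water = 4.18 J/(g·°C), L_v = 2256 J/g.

Conservation of energy gives ΣQ = 0:
latent heat released on condensation: 10.68×2256 = 24094; condensate cools 100→T: 10.68×4.18×(T − 100) = 44.64(T − 100); original water: 6127.9(T − 18.46)
6172.5 T = 24094 + 4464.2 + 113121 = 141679
T ≈ 22.95 °C (< 100 °C, so full condensation is consistent).

T_f ≈ 23.0 °C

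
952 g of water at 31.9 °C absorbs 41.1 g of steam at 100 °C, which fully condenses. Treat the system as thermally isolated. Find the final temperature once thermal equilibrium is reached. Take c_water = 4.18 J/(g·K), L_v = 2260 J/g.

Setting the total heat transfer to zero:
latent heat released on condensation: 41.1·2260 = 92886
  condensed water 100 °C→T: 171.8(T − 100)
  original water: 3979.4(T − 31.9)
4151.2 T = 92886 + 17180 + 126942 = 237007
T ≈ 57.09 °C (< 100 °C, so full condensation is consistent).

T_f ≈ 57.1 °C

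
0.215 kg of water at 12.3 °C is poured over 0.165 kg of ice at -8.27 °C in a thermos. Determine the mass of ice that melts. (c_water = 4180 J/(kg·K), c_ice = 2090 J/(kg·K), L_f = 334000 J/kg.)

Water can give up m c ΔT = 0.215×4180×12.3 = 11054 J before reaching 0 °C.
Of that, 0.165×2090×8.27 = 2851.9 J goes to bring the ice to 0 °C, leaving 8202.1 J.
Fully melting the ice requires m_ice L_f = 0.165×334000 = 55110 J.
Since 8202.1 < 55110 J, not all the ice melts; equilibrium is at 0 °C.
Mass melted = 8202.1/334000 ≈ 0.02456 kg.

m_melted ≈ 0.0246 kg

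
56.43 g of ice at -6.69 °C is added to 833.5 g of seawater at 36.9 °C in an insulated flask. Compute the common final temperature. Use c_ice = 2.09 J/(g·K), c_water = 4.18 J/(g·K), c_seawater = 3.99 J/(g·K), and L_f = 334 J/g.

Setting the total heat transfer to zero:
warm ice to 0 °C: 56.43·2.09·(0 − (-6.69)) = 789.01; melt ice: 56.43·334 = 18848; warm the meltwater: 235.88 T; seawater cools: 833.5·3.99·(T − 36.9) = 3325.7(T − 36.9)
3561.5 T = 122717 − 19637 = 103080
T ≈ 28.94 °C. Since T > 0 °C, the all-ice-melts assumption holds.

T_f ≈ 28.9 °C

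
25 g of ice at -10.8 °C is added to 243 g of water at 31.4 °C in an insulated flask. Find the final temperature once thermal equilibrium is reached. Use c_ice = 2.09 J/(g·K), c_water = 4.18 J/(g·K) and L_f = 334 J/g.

Setting the total heat transfer to zero:
warm ice to 0 °C: 25×2.09×(0 − (-10.8)) = 564.3; fusion: m_ice L_f = 25×334 = 8350; meltwater 0→T: 25×4.18×T = 104.5 T; water cools: 243×4.18×(T − 31.4) = 1015.7(T − 31.4)
1120.2 T = 31894 − 8914.3 = 22980
T ≈ 20.51 °C. Since T > 0 °C, the all-ice-melts assumption holds.

T_f ≈ 20.5 °C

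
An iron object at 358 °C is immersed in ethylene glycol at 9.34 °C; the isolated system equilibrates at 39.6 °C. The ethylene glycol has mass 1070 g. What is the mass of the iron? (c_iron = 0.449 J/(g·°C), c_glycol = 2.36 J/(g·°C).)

m ≈ 534 g

|Q_iron| = |Q_glycol|:
m·0.449·(358 − 39.6) = 1070·2.36·(39.6 − 9.34)
142.96 m = 76413  ⇒  m ≈ 534.5 g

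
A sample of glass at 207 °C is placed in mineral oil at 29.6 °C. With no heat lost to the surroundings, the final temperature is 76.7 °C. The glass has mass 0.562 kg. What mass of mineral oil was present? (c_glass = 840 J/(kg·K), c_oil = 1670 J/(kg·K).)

m ≈ 0.782 kg

Heat gained plus heat lost sum to zero:
0.562×840×(76.7 − 207) + m×1670×(76.7 − 29.6) = 0
78657 m = 61512
m = 61512/78657 ≈ 0.782 kg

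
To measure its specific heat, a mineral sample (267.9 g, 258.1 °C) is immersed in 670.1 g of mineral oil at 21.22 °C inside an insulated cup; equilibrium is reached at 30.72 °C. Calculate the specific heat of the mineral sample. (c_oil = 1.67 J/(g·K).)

c ≈ 0.175 J/(g·K)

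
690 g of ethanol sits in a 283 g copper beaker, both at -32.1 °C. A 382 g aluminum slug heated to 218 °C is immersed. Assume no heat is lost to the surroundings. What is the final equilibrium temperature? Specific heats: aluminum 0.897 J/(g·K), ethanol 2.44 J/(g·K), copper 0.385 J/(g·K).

With ΣQ=0 the equilibrium temperature is the m·c-weighted mean:
T_f = (342.65×218 + 1683.6×(-32.1) + 108.95×(-32.1)) / (342.65 + 1683.6 + 108.95)
    = 17158 / 2135.2 ≈ 8.04 °C

T_f ≈ 8.0 °C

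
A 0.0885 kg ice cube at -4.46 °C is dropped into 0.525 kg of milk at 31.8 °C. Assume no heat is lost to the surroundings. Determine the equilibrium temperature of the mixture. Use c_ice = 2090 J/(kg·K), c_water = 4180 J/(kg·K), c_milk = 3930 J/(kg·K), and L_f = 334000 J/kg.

T_f ≈ 14.5 °C

Sum of m c ΔT and latent-heat terms is zero:
ice -4.46→0 °C: 0.0885·2090·4.46 = 824.94
  latent heat to melt: 0.0885·334000 = 29559
  meltwater 0→T: 0.0885·4180·T = 369.93 T
  milk: 2063.2(T − 31.8)
2433.2 T = 65611 − 30384 = 35227
T ≈ 14.48 °C. Since T > 0 °C, the all-ice-melts assumption holds.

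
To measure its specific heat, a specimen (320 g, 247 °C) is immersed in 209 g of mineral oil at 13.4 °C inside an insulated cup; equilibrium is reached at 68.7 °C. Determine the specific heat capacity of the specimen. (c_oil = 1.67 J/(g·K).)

c ≈ 0.338 J/(g·K)

Heat gained plus heat lost sum to zero:
320×c×(68.7 − 247) + 209×1.67×(68.7 − 13.4) = 0
-57056 c = -19301
c = -19301/-57056 ≈ 0.3383 J/(g·K)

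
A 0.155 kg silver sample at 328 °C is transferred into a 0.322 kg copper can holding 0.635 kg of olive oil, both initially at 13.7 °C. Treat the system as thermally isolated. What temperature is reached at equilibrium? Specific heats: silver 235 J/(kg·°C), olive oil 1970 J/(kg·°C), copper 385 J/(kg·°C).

Let T be the final temperature. ΣQ_i = 0:
0.155*235*(T − 328) + 0.635*1970*(T − 13.7) + 0.322*385*(T − 13.7) = 0
36.42(T − 328) + 1251(T − 13.7) + 123.97(T − 13.7) = 0
1411.3 T = 30784
T = 30784 / 1411.3 = 21.8 °C

T_f ≈ 21.8 °C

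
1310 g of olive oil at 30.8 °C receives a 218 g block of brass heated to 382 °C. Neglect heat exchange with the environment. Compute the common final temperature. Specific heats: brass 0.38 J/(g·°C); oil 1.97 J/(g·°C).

With ΣQ=0 the equilibrium temperature is the m·c-weighted mean:
T_f = (82.84*382 + 2580.7*30.8) / (82.84 + 2580.7)
    = 111130 / 2663.5 ≈ 41.72 °C

T_f ≈ 41.7 °C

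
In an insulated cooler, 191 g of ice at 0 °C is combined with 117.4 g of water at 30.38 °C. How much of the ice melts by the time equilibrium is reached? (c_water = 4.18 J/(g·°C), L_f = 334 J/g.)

Cooling the water to 0 °C releases 117.4×4.18×30.38 = 14908 J.
To melt every bit of ice: 191×334 = 63794 J.
14908 J < 63794 J, so only part of the ice melts and the system sits at 0 °C.
Mass melted = 14908/334 ≈ 44.64 g.

m_melted ≈ 44.6 g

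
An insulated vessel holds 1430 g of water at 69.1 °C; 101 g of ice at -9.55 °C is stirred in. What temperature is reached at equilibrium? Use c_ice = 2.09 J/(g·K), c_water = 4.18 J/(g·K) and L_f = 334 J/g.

T_f ≈ 59.0 °C

Setting the total heat transfer to zero:
warm ice to 0 °C: 101×2.09×(0 − (-9.55)) = 2015.9; latent heat to melt: 101×334 = 33734; warm the meltwater: 422.18 T; water cools: 1430×4.18×(T − 69.1) = 5977.4(T − 69.1)
6399.6 T = 413038 − 35750 = 377288
T ≈ 58.96 °C — above 0 °C, consistent with complete melting.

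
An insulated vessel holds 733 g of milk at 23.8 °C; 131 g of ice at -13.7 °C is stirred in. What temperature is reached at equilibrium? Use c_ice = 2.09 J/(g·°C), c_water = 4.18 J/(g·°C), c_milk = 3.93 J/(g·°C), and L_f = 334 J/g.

T_f ≈ 6.1 °C

Energy conservation, ΣQ = 0:
warm ice to 0 °C: 131·2.09·(0 − (-13.7)) = 3750.9; melt ice: 131·334 = 43754; meltwater 0→T: 131·4.18·T = 547.58 T; milk cools: 733·3.93·(T − 23.8) = 2880.7(T − 23.8)
3428.3 T = 68560 − 47505 = 21055
T ≈ 6.14 °C — above 0 °C, consistent with complete melting.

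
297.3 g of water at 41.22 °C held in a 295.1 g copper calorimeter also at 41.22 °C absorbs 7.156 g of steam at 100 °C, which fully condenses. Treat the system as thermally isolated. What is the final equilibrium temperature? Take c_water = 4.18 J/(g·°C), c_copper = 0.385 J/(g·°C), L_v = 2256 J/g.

T_f ≈ 54.1 °C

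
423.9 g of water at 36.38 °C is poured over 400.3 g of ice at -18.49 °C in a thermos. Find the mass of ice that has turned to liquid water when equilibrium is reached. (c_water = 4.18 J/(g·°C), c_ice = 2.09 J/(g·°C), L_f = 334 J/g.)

m_melted ≈ 147 g

Water can give up m c ΔT = 423.9·4.18·36.38 = 64462 J before reaching 0 °C.
Of that, 400.3·2.09·18.49 = 15469 J goes to bring the ice to 0 °C, leaving 48993 J.
Melting all 400.3 g of ice would need 400.3·334 = 133700 J.
That's not enough to melt it all — equilibrium is at 0 °C with ice remaining.
m_melt = 48993 / L_f = 146.7 g.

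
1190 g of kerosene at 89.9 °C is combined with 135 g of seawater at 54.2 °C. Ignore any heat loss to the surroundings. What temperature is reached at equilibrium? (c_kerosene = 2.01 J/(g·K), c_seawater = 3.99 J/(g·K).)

T_f ≈ 83.3 °C

Let T be the final temperature. ΣQ_i = 0:
1190*2.01*(T − 89.9) + 135*3.99*(T − 54.2) = 0
(2391.9 + 538.65) T = 2391.9*89.9 + 538.65*54.2
T ≈ 83.34 °C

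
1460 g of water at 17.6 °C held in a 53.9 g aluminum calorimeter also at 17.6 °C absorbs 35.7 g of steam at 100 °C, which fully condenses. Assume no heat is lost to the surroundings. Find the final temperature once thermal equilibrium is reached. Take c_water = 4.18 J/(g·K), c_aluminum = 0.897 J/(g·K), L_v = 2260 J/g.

Sum of m c ΔT and latent-heat terms is zero:
steam→water at 100 °C releases m L_v = 35.7×2260 = 80682
  condensate cools 100→T: 35.7×4.18×(T − 100) = 149.23(T − 100)
  original water: 6102.8(T − 17.6)
  cup: 48.35(T − 17.6)
6300.4 T = 80682 + 14923 + 108260 = 203865
T ≈ 32.36 °C (< 100 °C, so full condensation is consistent).

T_f ≈ 32.4 °C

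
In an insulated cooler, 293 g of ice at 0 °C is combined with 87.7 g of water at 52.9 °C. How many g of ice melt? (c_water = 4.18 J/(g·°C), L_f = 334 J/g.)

Water can give up m c ΔT = 87.7×4.18×52.9 = 19392 J before reaching 0 °C.
Melting all 293 g of ice would need 293×334 = 97862 J.
19392 J < 97862 J, so only part of the ice melts and the system sits at 0 °C.
m_melted×334 = 19392  ⇒  m_melted ≈ 58.06 g.

m_melted ≈ 58.1 g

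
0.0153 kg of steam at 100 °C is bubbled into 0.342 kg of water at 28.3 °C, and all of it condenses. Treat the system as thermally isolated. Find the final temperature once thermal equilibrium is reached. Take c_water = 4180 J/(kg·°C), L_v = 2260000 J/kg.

T_f ≈ 54.5 °C

Setting the total heat transfer to zero:
condense steam: −0.0153×2260000 = −34578
  condensed water 100 °C→T: 63.95(T − 100)
  water warms: 0.342×4180×(T − 28.3) = 1429.6(T − 28.3)
1493.5 T = 34578 + 6395.4 + 40457 = 81430
T ≈ 54.52 °C — below 100 °C, confirming all the steam condensed.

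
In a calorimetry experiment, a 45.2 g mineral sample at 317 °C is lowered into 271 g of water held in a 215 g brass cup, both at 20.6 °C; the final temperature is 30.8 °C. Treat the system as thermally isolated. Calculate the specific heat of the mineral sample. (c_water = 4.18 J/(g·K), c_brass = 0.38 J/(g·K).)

c ≈ 0.958 J/(g·K)

Energy conservation, ΣQ = 0:
45.2×c×(30.8 − 317) + 271×4.18×(30.8 − 20.6) + 215×0.38×(30.8 − 20.6) = 0
-12936 c = -12388
c = -12388/-12936 ≈ 0.9576 J/(g·K)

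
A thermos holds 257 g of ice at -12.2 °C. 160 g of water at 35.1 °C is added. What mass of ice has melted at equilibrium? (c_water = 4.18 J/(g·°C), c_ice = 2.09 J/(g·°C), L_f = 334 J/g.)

Cooling the water to 0 °C releases 160×4.18×35.1 = 23475 J.
Of that, 257×2.09×12.2 = 6553 J goes to bring the ice to 0 °C, leaving 16922 J.
Melting all 257 g of ice would need 257×334 = 85838 J.
That's not enough to melt it all — equilibrium is at 0 °C with ice remaining.
Mass melted = 16922/334 ≈ 50.66 g.

m_melted ≈ 50.7 g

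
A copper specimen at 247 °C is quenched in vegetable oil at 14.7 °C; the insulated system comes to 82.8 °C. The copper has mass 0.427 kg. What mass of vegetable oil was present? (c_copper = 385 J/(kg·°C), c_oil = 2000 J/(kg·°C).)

m ≈ 0.198 kg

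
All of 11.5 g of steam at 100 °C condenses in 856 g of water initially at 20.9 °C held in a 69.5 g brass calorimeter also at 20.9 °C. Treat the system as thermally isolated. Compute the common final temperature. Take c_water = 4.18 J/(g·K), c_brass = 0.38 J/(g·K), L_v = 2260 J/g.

Conservation of energy gives ΣQ = 0:
condense steam: −11.5·2260 = −25990; condensed water 100 °C→T: 48.07(T − 100); original water: 3578.1(T − 20.9); cup: 26.41(T − 20.9)
3652.6 T = 25990 + 4807 + 75334 = 106131
T ≈ 29.06 °C (< 100 °C, so full condensation is consistent).

T_f ≈ 29.1 °C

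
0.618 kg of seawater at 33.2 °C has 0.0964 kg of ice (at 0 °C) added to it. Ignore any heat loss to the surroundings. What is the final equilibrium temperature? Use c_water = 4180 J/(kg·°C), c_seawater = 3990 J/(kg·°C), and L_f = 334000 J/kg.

Heat gained plus heat lost sum to zero:
melt ice: 0.0964×334000 = 32198; warm the meltwater: 402.95 T; seawater cools: 0.618×3990×(T − 33.2) = 2465.8(T − 33.2)
2868.8 T = 81865 − 32198 = 49668
T ≈ 17.31 °C (positive, so assuming full melt was valid).

T_f ≈ 17.3 °C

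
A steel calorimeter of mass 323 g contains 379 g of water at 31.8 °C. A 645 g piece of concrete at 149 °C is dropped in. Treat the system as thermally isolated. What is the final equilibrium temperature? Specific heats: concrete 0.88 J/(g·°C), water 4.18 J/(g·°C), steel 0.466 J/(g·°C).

T_f ≈ 60.7 °C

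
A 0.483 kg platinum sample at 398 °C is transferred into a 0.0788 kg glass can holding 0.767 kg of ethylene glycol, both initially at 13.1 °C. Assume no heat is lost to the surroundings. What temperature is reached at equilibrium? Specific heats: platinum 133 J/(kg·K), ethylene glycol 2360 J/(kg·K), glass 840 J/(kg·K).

Energy conservation, ΣQ = 0:
0.483×133×(T − 398) + 0.767×2360×(T − 13.1) + 0.0788×840×(T − 13.1) = 0
(64.24 + 1810.1 + 66.19) T = 64.24×398 + 1810.1×13.1 + 66.19×13.1
T = 50147/1940.6 ≈ 25.84 °C

T_f ≈ 25.8 °C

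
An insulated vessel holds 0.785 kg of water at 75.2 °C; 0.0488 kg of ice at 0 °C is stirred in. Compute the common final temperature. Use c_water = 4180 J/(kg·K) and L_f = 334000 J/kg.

T_f ≈ 66.1 °C

Heat gained plus heat lost sum to zero:
latent heat to melt: 0.0488·334000 = 16299; warm the meltwater: 203.98 T; water: 3281.3(T − 75.2)
3485.3 T = 246754 − 16299 = 230455
T ≈ 66.12 °C — above 0 °C, consistent with complete melting.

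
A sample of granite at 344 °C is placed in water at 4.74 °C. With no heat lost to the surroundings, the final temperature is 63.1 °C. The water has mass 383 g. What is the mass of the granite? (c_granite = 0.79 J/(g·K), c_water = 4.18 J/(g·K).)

Heat gained plus heat lost sum to zero:
m·0.79·(63.1 − 344) + 383·4.18·(63.1 − 4.74) = 0
-221.91 m = -93431
m = -93431/-221.91 ≈ 421 g

m ≈ 421 g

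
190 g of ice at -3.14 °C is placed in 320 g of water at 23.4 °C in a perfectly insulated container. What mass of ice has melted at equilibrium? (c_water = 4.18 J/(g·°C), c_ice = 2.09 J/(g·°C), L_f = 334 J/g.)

m_melted ≈ 90 g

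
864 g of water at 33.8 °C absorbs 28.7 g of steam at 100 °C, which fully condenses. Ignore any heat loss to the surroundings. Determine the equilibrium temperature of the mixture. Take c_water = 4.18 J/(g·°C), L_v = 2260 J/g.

T_f ≈ 53.3 °C

Conservation of energy gives ΣQ = 0:
latent heat released on condensation: 28.7×2260 = 64862
  condensate cools 100→T: 28.7×4.18×(T − 100) = 119.97(T − 100)
  original water: 3611.5(T − 33.8)
3731.5 T = 64862 + 11997 + 122069 = 198928
T ≈ 53.31 °C (< 100 °C, so full condensation is consistent).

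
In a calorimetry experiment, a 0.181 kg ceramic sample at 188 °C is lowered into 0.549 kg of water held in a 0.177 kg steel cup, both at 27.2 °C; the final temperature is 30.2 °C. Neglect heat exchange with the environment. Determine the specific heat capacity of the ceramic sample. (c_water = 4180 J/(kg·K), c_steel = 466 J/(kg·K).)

Setting the total heat transfer to zero:
0.181×c×(30.2 − 188) + 0.549×4180×(30.2 − 27.2) + 0.177×466×(30.2 − 27.2) = 0
-28.56 c = -7131.9
c = -7131.9/-28.56 ≈ 249.7 J/(kg·K)

c ≈ 250 J/(kg·K)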